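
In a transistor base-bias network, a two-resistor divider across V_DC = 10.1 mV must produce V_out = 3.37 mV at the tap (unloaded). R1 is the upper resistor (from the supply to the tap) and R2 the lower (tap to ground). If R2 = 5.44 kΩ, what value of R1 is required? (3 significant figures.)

R1 ≈ 10.9 kΩ

V_out/V_DC = R2/(R1+R2) = 0.3337.
R1 = R2·(1/k − 1) = 5.44 × 1.997 = 10.86 kΩ.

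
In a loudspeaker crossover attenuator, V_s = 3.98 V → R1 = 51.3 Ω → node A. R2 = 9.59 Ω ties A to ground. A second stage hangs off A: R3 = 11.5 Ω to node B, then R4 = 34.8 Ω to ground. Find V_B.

V_B ≈ 0.401 V

The second stage (R3 + R4 = 46.30 Ω) loads node A in parallel with R2.
R2 ‖ (R3+R4) = 7.944 Ω.
V_A = 3.98 × 7.944/(51.3 + 7.944) = 0.5337 V.
Stage 2 is unloaded, so V_B = V_A · R4/(R3+R4) = 0.5337 × 34.8/46.30 = 0.4011 V.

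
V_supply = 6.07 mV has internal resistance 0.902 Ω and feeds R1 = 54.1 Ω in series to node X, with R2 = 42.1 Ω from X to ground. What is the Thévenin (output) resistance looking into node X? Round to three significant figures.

R_th ≈ 23.8 Ω

R1' = 0.902 + 54.1 = 55.00 Ω (source resistance + R1).
Looking into X with the source shorted: R_th = R1'·R2/(R1'+R2) = 55.00 × 42.1/97.10 = 23.85 Ω.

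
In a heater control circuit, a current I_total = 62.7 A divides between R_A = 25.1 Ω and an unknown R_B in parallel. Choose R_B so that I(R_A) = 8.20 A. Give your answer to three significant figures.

Two-branch current divider: I_A = I_total · R_B/(R_A + R_B).
With f = 0.1308, R_B = R_A · f/(1−f) = 25.1 × 0.1505 = 3.777 Ω.

R_B ≈ 3.78 Ω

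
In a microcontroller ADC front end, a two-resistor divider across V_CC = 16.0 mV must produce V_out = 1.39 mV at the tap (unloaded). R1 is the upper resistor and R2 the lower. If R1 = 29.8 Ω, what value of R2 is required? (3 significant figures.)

R2 ≈ 2.84 Ω

The divider ratio is R2/(R1+R2) = 1.39/16.0 = 0.08687.
So R2 = R1 · V_out/(V_CC − V_out) = 29.8 × 1.39/(16.0 − 1.39) = 29.8 × 0.09514 = 2.835 Ω.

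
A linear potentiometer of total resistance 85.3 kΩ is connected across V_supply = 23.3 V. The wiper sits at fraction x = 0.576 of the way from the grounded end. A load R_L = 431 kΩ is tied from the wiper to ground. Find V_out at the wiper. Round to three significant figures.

The pot divides into 36.17 kΩ above the wiper and 49.13 kΩ below.
(x·R_p) ‖ R_L = 44.10 kΩ.
Loaded-divider output: V_out = 23.3 × 0.5494 = 12.80 V.
(Unloaded: V_out = x·V_supply = 13.4 V.)

V_out ≈ 12.8 V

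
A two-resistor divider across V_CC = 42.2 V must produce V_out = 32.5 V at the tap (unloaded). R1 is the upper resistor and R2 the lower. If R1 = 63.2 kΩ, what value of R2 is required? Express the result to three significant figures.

R2 ≈ 212 kΩ

The divider ratio is R2/(R1+R2) = 32.5/42.2 = 0.7701.
So R2 = R1 · V_out/(V_CC − V_out) = 63.2 × 32.5/(42.2 − 32.5) = 63.2 × 3.351 = 211.8 kΩ.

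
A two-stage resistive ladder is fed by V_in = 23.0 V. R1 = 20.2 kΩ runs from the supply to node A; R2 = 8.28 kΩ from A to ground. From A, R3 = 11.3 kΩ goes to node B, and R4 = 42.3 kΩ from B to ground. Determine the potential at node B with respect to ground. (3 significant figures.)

Node A sees R2 in parallel with the series input of stage 2, R3 + R4 = 53.60 kΩ.
R2 ‖ (R3+R4) = 7.172 kΩ.
V_A = 23.0 × 7.172/(20.2 + 7.172) = 6.026 V.
Stage 2 is unloaded, so V_B = V_A · R4/(R3+R4) = 6.026 × 42.3/53.60 = 4.756 V.

V_B ≈ 4.76 V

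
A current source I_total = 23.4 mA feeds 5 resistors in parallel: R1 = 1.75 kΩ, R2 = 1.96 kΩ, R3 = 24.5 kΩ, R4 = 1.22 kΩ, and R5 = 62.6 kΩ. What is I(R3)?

Total conductance ΣG = 1/1.75 + 1/1.96 + 1/24.5 + 1/1.22 + 1/62.6 = 1.958 (units of 1/kΩ).
Current divider: I(R3) = I_total · G_k/ΣG = 23.4 × (0.04082/1.958) = 23.4 × 0.02084 = 0.4878 mA.

I ≈ 0.488 mA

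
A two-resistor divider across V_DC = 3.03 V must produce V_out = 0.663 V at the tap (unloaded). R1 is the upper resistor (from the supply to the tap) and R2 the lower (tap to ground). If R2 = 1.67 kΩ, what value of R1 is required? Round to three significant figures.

The divider ratio is R2/(R1+R2) = 0.663/3.03 = 0.2188.
R1 = R2·(1/k − 1) = 1.67 × 3.570 = 5.962 kΩ.

R1 ≈ 5.96 kΩ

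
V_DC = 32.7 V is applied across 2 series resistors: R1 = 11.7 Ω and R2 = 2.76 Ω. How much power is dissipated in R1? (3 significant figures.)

P ≈ 59.8 W

The common current is I = 32.7/14.46 = 2.261 A.
V(R1) = I·R = 26.46 V; P = V·I = 26.46 × 2.261 = 59.83 W.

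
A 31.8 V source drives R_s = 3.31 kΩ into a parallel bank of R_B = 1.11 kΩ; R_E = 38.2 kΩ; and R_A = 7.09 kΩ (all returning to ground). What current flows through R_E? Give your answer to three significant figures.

I ≈ 0.184 mA

Equivalent of the parallel group: R_p = 0.9362 kΩ.
V_A by voltage divider: V_A = 31.8 × 0.9362/(3.31 + 0.9362) = 7.011 V.
Branch current I = V_A/R_E = 7.011/38.2 = 0.1835 mA.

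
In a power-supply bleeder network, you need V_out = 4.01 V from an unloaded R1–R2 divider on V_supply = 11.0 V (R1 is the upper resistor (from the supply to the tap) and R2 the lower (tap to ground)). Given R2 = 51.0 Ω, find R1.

R1 ≈ 88.9 Ω

Required fraction k = V_out/V_supply = 0.3645.
So R1 = R2 · (V_supply/V_out − 1) = 51.0 × (11.0/4.01 − 1) = 51.0 × 1.743 = 88.90 Ω.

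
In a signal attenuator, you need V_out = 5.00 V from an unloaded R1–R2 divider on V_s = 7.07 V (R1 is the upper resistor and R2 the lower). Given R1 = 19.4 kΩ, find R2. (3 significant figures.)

R2 ≈ 46.9 kΩ

The divider ratio is R2/(R1+R2) = 5.00/7.07 = 0.7072.
R2 = R1 · 0.7072/(1 − 0.7072) = 46.86 kΩ.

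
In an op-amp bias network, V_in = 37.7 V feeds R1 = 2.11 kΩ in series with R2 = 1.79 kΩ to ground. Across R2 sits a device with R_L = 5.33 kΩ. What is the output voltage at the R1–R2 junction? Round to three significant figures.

V_out ≈ 14.6 V

R2 ‖ R_L = (1.79 × 5.33)/(1.79 + 5.33) = 1.340 kΩ.
Voltage divider with the loaded lower leg: V_out = 37.7 × 1.340/(2.11 + 1.340) = 37.7 × 0.3884 = 14.64 V.
(Unloaded it would be 17.3 V; the load pulls it down.)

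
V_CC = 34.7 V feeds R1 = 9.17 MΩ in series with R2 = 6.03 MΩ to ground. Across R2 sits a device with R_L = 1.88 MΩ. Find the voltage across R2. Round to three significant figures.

V_out ≈ 4.69 V

First combine the lower leg with the load: R2 ‖ R_L = 1.433 MΩ.
Now apply the divider: V_out = 34.7 × 0.1352 = 4.690 V.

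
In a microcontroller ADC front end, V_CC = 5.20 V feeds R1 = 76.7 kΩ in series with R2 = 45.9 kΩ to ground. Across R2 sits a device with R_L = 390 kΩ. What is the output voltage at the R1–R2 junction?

R2 ‖ R_L = (45.9 × 390)/(45.9 + 390) = 41.07 kΩ.
Voltage divider with the loaded lower leg: V_out = 5.20 × 41.07/(76.7 + 41.07) = 5.20 × 0.3487 = 1.813 V.

V_out ≈ 1.81 V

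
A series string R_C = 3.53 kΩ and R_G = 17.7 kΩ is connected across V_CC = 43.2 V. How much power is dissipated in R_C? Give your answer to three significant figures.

P ≈ 14.6 mW

Series current I = V_CC/ΣR = 43.2/21.23 = 2.035 mA.
P = I²R = 4.141 × 3.53 = 14.62 mW.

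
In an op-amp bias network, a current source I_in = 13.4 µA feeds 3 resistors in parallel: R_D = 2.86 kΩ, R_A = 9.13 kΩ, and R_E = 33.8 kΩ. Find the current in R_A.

Total conductance ΣG = 1/2.86 + 1/9.13 + 1/33.8 = 0.4888 (units of 1/kΩ).
Current divider: I(R_A) = I_in · G_k/ΣG = 13.4 × (0.1095/0.4888) = 13.4 × 0.2241 = 3.003 µA.

I ≈ 3.00 µA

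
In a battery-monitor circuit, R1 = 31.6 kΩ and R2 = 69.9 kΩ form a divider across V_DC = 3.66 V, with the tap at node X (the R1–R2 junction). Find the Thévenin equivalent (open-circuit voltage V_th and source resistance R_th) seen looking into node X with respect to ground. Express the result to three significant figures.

Open-circuit (no load on X): V_th = V_DC · R2/(R1 + R2) = 3.66 × 69.9/(31.60 + 69.9) = 2.521 V.
Zeroing V_DC shorts the top of R1 to ground, so R_th = R1 ‖ R2 = 21.76 kΩ.

V_th ≈ 2.52 V, R_th ≈ 21.8 kΩ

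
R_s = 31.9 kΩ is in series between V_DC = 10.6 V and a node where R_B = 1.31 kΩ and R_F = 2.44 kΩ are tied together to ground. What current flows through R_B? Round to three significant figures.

Combine the parallel branches: R_p = (1/1.31 + 1/2.44)⁻¹ = 0.8524 kΩ.
V_A by voltage divider: V_A = 10.6 × 0.8524/(31.9 + 0.8524) = 0.2759 V.
Branch current I = V_A/R_B = 0.2759/1.31 = 0.2106 mA.
(Check via current divider: I_total = 0.3236 mA; share G_k/ΣG = 0.6507 → same result.)

I ≈ 0.211 mA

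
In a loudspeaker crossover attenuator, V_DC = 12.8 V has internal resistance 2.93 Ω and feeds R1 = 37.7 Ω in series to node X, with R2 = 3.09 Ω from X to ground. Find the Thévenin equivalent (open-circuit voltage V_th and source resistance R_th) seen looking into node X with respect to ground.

V_th ≈ 0.905 V, R_th ≈ 2.87 Ω

R1' = 2.93 + 37.7 = 40.63 Ω (source resistance + R1).
With X open, the divider is unloaded: V_th = 12.8 × 3.09/43.72 = 0.9047 V.
Looking into X with the source shorted: R_th = R1'·R2/(R1'+R2) = 40.63 × 3.09/43.72 = 2.872 Ω.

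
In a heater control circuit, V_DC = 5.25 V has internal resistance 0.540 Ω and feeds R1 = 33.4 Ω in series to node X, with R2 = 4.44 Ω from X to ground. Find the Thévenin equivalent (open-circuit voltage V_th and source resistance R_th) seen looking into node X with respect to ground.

R1' = 0.540 + 33.4 = 33.94 Ω (source resistance + R1).
V_th is the unloaded tap voltage: V_DC · R2/(R1'+R2) = 5.25 × 0.1157 = 0.6073 V.
Looking into X with the source shorted: R_th = R1'·R2/(R1'+R2) = 33.94 × 4.44/38.38 = 3.926 Ω.

V_th ≈ 0.607 V, R_th ≈ 3.93 Ω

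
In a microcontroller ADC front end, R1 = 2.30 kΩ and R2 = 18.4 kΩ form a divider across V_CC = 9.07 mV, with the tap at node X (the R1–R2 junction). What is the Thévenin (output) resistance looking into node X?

With V_CC suppressed (replaced by a short), R_th = R1 ‖ R2 = (2.300 × 18.4)/(2.300 + 18.4) = 2.044 kΩ.

R_th ≈ 2.04 kΩ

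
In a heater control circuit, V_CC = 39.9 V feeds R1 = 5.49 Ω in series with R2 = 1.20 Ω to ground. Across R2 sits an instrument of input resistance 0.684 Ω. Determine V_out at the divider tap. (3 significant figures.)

R2 ‖ R_L = (1.20 × 0.684)/(1.20 + 0.684) = 0.4357 Ω.
Now apply the divider: V_out = 39.9 × 0.07352 = 2.934 V.

V_out ≈ 2.93 V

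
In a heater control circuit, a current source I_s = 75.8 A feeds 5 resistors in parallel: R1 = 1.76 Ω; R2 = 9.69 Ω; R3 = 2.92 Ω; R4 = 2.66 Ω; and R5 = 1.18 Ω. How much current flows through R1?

ΣG = 1/1.76 + 1/9.69 + 1/2.92 + 1/2.66 + 1/1.18 = 2.237.
Current divider: I(R1) = I_s · G_k/ΣG = 75.8 × (0.5682/2.237) = 75.8 × 0.2540 = 19.25 A.

I ≈ 19.3 A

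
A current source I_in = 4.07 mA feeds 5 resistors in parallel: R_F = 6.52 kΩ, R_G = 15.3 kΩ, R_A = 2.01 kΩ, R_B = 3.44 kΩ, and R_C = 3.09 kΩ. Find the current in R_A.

I ≈ 1.52 mA

Total conductance ΣG = 1/6.52 + 1/15.3 + 1/2.01 + 1/3.44 + 1/3.09 = 1.331 (units of 1/kΩ).
By the current-divider rule, I = I_in · G_k/ΣG = 4.07 × 0.3739 = 1.522 mA.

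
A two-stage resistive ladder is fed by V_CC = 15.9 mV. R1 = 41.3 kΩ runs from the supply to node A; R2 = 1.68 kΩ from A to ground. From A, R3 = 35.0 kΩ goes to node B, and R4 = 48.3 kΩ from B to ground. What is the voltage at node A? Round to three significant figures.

Node A sees R2 in parallel with the series input of stage 2, R3 + R4 = 83.30 kΩ.
Effective lower resistance at A: R2 ‖ 83.30 = 1.647 kΩ.
So V_A = 15.9 × 0.03834 = 0.6097 mV.

V_A ≈ 0.610 mV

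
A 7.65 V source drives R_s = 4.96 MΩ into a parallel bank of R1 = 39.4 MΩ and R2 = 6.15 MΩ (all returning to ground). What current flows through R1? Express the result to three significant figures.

Parallel bank: R_p = 1/(1/39.4 + 1/6.15) = 5.320 MΩ.
V_A = 7.65 × 5.320/10.28 = 3.959 V.
I(R1) = V_A / R1 = 3.959/39.4 = 0.1005 µA.
(Equivalently: I_total = 0.7442 µA, then current-divider fraction G_k/ΣG = 0.1350.)

I ≈ 0.100 µA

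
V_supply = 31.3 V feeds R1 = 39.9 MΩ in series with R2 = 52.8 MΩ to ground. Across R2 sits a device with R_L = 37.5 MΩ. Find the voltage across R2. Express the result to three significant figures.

V_out ≈ 11.1 V

First combine the lower leg with the load: R2 ‖ R_L = 21.93 MΩ.
Now apply the divider: V_out = 31.3 × 0.3546 = 11.10 V.
(Unloaded it would be 17.8 V; the load pulls it down.)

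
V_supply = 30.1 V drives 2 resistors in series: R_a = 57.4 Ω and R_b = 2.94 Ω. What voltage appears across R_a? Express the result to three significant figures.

V ≈ 28.6 V

Total series resistance ΣR = 57.4 + 2.94 = 60.34 Ω.
V = V_supply · R/ΣR = 30.1 × 0.9513 = 28.63 V.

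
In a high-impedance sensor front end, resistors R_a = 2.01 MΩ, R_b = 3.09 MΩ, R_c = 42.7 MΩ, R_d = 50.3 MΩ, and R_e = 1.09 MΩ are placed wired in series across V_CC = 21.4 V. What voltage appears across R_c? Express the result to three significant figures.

V ≈ 9.21 V

Total series resistance ΣR = 2.01 + 3.09 + 42.7 + 50.3 + 1.09 = 99.19 MΩ.
Voltage divider: V = V_CC · (42.70 / 99.19) = 21.4 × 0.4305 = 9.212 V.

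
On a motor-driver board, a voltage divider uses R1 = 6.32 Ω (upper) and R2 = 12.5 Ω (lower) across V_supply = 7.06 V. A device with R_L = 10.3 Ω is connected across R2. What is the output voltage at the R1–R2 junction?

V_out ≈ 3.33 V

R2 ‖ R_L = (12.5 × 10.3)/(12.5 + 10.3) = 5.647 Ω.
Then V_out = V_supply · R2'/(R1 + R2') = 7.06 × 5.647/11.97 = 3.331 V.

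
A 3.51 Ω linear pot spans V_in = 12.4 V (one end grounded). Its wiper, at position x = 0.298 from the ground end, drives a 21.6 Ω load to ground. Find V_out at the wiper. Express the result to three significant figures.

V_out ≈ 3.57 V

Split the track: R_lower = x·R_p = 1.046 Ω, R_upper = (1−x)·R_p = 2.464 Ω.
(x·R_p) ‖ R_L = 0.9977 Ω.
V_out = 12.4 × 0.9977/(2.464 + 0.9977) = 3.574 V.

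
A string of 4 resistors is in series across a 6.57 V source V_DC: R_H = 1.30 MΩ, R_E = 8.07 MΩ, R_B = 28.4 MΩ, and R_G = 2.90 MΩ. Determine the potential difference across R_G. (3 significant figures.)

Total series resistance ΣR = 1.30 + 8.07 + 28.4 + 2.90 = 40.67 MΩ.
By the voltage-divider rule, V = 6.57 × 2.900/40.67 = 0.4685 V.

V ≈ 0.468 V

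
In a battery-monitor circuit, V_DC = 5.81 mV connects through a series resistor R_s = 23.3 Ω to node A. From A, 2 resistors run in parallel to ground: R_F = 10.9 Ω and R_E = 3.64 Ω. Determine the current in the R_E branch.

Parallel bank: R_p = 1/(1/10.9 + 1/3.64) = 2.729 Ω.
V_A = 5.81 × 2.729/26.03 = 0.6091 mV.
Branch current I = V_A/R_E = 0.6091/3.64 = 0.1673 mA.

I ≈ 0.167 mA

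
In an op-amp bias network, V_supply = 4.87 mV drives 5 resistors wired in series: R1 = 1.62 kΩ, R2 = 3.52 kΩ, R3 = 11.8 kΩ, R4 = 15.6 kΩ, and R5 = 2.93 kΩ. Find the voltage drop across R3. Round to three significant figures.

Total series resistance ΣR = 1.62 + 3.52 + 11.8 + 15.6 + 2.93 = 35.47 kΩ.
Voltage divider: V = V_supply · (11.80 / 35.47) = 4.87 × 0.3327 = 1.620 mV.

V ≈ 1.62 mV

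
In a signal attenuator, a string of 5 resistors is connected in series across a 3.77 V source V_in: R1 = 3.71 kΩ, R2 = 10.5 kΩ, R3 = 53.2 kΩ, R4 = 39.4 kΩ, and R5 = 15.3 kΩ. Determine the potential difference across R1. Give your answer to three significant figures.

V ≈ 0.115 V

Series total: ΣR = 3.71 + 10.5 + 53.2 + 39.4 + 15.3 = 122.1 kΩ.
V = V_in · R/ΣR = 3.77 × 0.03038 = 0.1145 V.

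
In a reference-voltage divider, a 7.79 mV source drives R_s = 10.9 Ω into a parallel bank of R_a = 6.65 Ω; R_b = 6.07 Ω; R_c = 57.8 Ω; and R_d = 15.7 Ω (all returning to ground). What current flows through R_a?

Parallel bank: R_p = 1/(1/6.65 + 1/6.07 + 1/57.8 + 1/15.7) = 2.525 Ω.
V_A by voltage divider: V_A = 7.79 × 2.525/(10.9 + 2.525) = 1.465 mV.
Branch current I = V_A/R_a = 1.465/6.65 = 0.2203 mA.

I ≈ 0.220 mA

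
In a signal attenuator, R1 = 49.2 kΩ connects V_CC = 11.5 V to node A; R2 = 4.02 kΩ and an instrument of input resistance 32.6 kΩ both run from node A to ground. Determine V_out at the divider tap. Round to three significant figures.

R2 ‖ R_L = (4.02 × 32.6)/(4.02 + 32.6) = 3.579 kΩ.
Now apply the divider: V_out = 11.5 × 0.06781 = 0.7798 V.

V_out ≈ 0.780 V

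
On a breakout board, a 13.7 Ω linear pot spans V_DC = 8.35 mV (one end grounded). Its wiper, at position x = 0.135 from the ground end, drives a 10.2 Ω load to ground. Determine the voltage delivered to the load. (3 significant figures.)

The pot divides into 11.85 Ω above the wiper and 1.849 Ω below.
R_L loads the lower segment: effective lower R = 1.566 Ω.
Loaded-divider output: V_out = 8.35 × 0.1167 = 0.9744 mV.

V_out ≈ 0.974 mV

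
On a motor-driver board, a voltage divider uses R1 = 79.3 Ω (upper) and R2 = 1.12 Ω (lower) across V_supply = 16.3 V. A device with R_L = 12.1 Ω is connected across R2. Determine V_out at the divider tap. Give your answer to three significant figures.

The load sits in parallel with R2, giving an effective lower resistance R2' = R2·R_L/(R2+R_L) = 1.025 Ω.
Voltage divider with the loaded lower leg: V_out = 16.3 × 1.025/(79.3 + 1.025) = 16.3 × 0.01276 = 0.2080 V.
(Unloaded it would be 0.227 V; the load pulls it down.)

V_out ≈ 0.208 V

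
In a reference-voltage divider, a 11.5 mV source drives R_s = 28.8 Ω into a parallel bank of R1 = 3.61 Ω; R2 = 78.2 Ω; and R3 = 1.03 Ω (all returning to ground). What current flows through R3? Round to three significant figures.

I ≈ 0.299 mA

Equivalent of the parallel group: R_p = 0.7932 Ω.
V_A by voltage divider: V_A = 11.5 × 0.7932/(28.8 + 0.7932) = 0.3083 mV.
Branch current I = V_A/R3 = 0.3083/1.03 = 0.2993 mA.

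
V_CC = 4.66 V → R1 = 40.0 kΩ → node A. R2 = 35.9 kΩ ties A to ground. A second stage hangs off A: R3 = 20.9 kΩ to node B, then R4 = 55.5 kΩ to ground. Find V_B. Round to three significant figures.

Looking into the second stage from A: R3 + R4 = 76.40 kΩ appears in parallel with R2.
R2 ‖ (R3+R4) = 24.42 kΩ.
First divider: V_A = V_CC · 24.42/(40.0 + 24.42) = 1.767 V.
Stage 2 is unloaded, so V_B = V_A · R4/(R3+R4) = 1.767 × 55.5/76.40 = 1.283 V.

V_B ≈ 1.28 V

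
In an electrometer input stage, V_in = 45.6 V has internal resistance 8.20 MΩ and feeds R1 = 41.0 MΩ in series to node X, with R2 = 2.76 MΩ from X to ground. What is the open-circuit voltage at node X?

R1' = 8.20 + 41.0 = 49.20 MΩ (source resistance + R1).
With X open, the divider is unloaded: V_th = 45.6 × 2.76/51.96 = 2.422 V.

V_th ≈ 2.42 V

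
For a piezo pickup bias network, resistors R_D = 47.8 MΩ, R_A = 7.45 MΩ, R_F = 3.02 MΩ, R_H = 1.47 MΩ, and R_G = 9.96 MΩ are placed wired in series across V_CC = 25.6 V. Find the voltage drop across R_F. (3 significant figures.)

ΣR = 47.8 + 7.45 + 3.02 + 1.47 + 9.96 = 69.70 MΩ.
V = V_CC · R/ΣR = 25.6 × 0.04333 = 1.109 V.

V ≈ 1.11 V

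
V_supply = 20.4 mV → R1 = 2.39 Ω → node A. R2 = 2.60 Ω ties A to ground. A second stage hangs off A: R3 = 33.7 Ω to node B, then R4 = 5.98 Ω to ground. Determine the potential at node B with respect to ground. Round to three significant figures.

Looking into the second stage from A: R3 + R4 = 39.68 Ω appears in parallel with R2.
Effective lower resistance at A: R2 ‖ 39.68 = 2.440 Ω.
First divider: V_A = V_supply · 2.440/(2.39 + 2.440) = 10.31 mV.
V_B = V_A × 0.1507 = 1.553 mV.

V_B ≈ 1.55 mV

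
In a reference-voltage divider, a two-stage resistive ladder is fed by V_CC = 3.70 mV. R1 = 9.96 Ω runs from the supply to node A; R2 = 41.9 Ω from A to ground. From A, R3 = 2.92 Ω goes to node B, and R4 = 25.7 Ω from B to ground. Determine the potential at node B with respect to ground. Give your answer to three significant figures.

The second stage (R3 + R4 = 28.62 Ω) loads node A in parallel with R2.
R2 ‖ (R3+R4) = 17.00 Ω.
So V_A = 3.70 × 0.6306 = 2.333 mV.
Then the unloaded second divider: V_B = V_A × R4/(R3+R4) = 2.333 × 0.8980 = 2.095 mV.

V_B ≈ 2.10 mV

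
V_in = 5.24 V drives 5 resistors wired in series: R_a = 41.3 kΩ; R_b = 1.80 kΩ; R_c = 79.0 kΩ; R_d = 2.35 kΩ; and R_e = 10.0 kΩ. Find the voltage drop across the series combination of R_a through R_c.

V ≈ 4.76 V

Series total: ΣR = 41.3 + 1.80 + 79.0 + 2.35 + 10.0 = 134.4 kΩ.
R_{R_a..R_c} = 41.3 + 1.80 + 79.0 = 122.1 kΩ.
V = V_in · R/ΣR = 5.24 × 0.9081 = 4.759 V.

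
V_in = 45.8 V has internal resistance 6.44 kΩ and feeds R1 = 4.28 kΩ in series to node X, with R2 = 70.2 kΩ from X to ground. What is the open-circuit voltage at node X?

R1' = 6.44 + 4.28 = 10.72 kΩ (source resistance + R1).
V_th is the unloaded tap voltage: V_in · R2/(R1'+R2) = 45.8 × 0.8675 = 39.73 V.

V_th ≈ 39.7 V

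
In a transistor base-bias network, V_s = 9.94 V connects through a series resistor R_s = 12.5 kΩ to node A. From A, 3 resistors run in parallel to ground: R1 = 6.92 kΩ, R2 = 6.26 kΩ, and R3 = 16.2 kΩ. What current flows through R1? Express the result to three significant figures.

I ≈ 0.258 mA

Parallel bank: R_p = 1/(1/6.92 + 1/6.26 + 1/16.2) = 2.732 kΩ.
V_A = 9.94 × 2.732/15.23 = 1.783 V.
I(R1) = V_A / R1 = 1.783/6.92 = 0.2577 mA.
(Equivalently: I_total = 0.6526 mA, then current-divider fraction G_k/ΣG = 0.3949.)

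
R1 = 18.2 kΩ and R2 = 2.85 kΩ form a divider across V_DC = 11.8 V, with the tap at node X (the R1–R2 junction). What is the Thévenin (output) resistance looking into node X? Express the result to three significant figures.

R_th ≈ 2.46 kΩ

Zeroing V_DC shorts the top of R1 to ground, so R_th = R1 ‖ R2 = 2.464 kΩ.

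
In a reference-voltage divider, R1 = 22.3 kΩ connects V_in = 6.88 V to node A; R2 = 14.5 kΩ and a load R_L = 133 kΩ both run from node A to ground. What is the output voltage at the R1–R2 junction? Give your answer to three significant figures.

V_out ≈ 2.54 V

First combine the lower leg with the load: R2 ‖ R_L = 13.07 kΩ.
Voltage divider with the loaded lower leg: V_out = 6.88 × 13.07/(22.3 + 13.07) = 6.88 × 0.3696 = 2.543 V.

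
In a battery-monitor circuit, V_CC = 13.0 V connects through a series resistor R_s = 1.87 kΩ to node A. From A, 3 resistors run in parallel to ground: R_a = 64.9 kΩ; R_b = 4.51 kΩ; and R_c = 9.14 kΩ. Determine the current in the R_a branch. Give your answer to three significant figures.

Equivalent of the parallel group: R_p = 2.886 kΩ.
V_A by voltage divider: V_A = 13.0 × 2.886/(1.87 + 2.886) = 7.888 V.
Branch current I = V_A/R_a = 7.888/64.9 = 0.1215 mA.
(Check via current divider: I_total = 2.734 mA; share G_k/ΣG = 0.04446 → same result.)

I ≈ 0.122 mA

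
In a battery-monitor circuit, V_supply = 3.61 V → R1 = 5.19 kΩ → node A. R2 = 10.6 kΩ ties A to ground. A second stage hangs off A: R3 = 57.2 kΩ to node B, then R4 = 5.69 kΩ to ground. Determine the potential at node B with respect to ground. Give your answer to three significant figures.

V_B ≈ 0.208 V

Node A sees R2 in parallel with the series input of stage 2, R3 + R4 = 62.89 kΩ.
R2 ‖ (R3+R4) = 9.071 kΩ.
So V_A = 3.61 × 0.6361 = 2.296 V.
V_B = V_A × 0.09048 = 0.2078 V.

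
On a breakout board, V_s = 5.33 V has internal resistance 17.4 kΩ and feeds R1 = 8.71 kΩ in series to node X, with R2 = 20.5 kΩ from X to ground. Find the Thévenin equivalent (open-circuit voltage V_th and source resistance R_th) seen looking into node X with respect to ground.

R1' = 17.4 + 8.71 = 26.11 kΩ (source resistance + R1).
V_th is the unloaded tap voltage: V_s · R2/(R1'+R2) = 5.33 × 0.4398 = 2.344 V.
Zeroing V_s shorts the top of R1' to ground, so R_th = R1' ‖ R2 = 11.48 kΩ.

V_th ≈ 2.34 V, R_th ≈ 11.5 kΩ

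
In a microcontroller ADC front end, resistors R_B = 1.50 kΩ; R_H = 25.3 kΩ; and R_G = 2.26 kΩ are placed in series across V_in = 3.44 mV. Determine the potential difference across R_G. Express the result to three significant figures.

Total series resistance ΣR = 1.50 + 25.3 + 2.26 = 29.06 kΩ.
V = V_in · R/ΣR = 3.44 × 0.07777 = 0.2675 mV.

V ≈ 0.268 mV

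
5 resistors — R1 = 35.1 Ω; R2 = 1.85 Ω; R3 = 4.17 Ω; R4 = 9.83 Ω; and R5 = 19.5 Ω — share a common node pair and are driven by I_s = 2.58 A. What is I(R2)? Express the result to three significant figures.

ΣG = 1/35.1 + 1/1.85 + 1/4.17 + 1/9.83 + 1/19.5 = 0.9619.
R2 takes the fraction G_k/ΣG = 0.5405/0.9619 = 0.5620, so I = 2.58 × 0.5620 = 1.450 A.

I ≈ 1.45 A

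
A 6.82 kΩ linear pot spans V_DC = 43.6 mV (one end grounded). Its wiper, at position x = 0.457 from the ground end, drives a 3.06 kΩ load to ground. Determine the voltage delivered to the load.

Lower segment x·R_p = 3.117 kΩ; upper segment (1−x)·R_p = 3.703 kΩ.
Lower segment in parallel with the load: 3.117 ‖ 3.06 = 1.544 kΩ.
Then V_out = V_DC · 1.544/(3.703 + 1.544) = 12.83 mV.

V_out ≈ 12.8 mV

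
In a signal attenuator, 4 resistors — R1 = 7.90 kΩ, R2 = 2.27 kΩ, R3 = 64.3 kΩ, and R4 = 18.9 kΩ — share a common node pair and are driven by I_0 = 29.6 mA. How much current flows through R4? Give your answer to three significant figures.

I ≈ 2.46 mA

Total conductance ΣG = 1/7.90 + 1/2.27 + 1/64.3 + 1/18.9 = 0.6356 (units of 1/kΩ).
R4 takes the fraction G_k/ΣG = 0.05291/0.6356 = 0.08325, so I = 29.6 × 0.08325 = 2.464 mA.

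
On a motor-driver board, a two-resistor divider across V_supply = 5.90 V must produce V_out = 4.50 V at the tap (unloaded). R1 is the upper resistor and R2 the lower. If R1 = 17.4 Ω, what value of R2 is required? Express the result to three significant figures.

The divider ratio is R2/(R1+R2) = 4.50/5.90 = 0.7627.
R2 = R1 · 0.7627/(1 − 0.7627) = 55.93 Ω.

R2 ≈ 55.9 Ω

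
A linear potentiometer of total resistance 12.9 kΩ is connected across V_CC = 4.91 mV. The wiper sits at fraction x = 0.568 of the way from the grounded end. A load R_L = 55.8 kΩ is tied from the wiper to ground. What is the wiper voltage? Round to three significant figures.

Split the track: R_lower = x·R_p = 7.327 kΩ, R_upper = (1−x)·R_p = 5.573 kΩ.
(x·R_p) ‖ R_L = 6.477 kΩ.
Loaded-divider output: V_out = 4.91 × 0.5375 = 2.639 mV.
(Unloaded: V_out = x·V_CC = 2.79 mV.)

V_out ≈ 2.64 mV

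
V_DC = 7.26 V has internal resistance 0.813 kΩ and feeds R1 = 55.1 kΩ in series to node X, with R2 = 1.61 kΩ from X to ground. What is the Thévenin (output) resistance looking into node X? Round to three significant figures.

R_th ≈ 1.56 kΩ

R1' = 0.813 + 55.1 = 55.91 kΩ (source resistance + R1).
With V_DC suppressed (replaced by a short), R_th = R1' ‖ R2 = (55.91 × 1.61)/(55.91 + 1.61) = 1.565 kΩ.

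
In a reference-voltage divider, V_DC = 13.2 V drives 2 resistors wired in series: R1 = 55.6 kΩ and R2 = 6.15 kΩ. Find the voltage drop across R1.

ΣR = 55.6 + 6.15 = 61.75 kΩ.
By the voltage-divider rule, V = 13.2 × 55.60/61.75 = 11.89 V.

V ≈ 11.9 V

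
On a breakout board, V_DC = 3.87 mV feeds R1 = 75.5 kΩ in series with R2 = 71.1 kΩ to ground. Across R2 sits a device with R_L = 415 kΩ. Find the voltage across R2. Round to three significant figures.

V_out ≈ 1.72 mV

The load sits in parallel with R2, giving an effective lower resistance R2' = R2·R_L/(R2+R_L) = 60.70 kΩ.
Voltage divider with the loaded lower leg: V_out = 3.87 × 60.70/(75.5 + 60.70) = 3.87 × 0.4457 = 1.725 mV.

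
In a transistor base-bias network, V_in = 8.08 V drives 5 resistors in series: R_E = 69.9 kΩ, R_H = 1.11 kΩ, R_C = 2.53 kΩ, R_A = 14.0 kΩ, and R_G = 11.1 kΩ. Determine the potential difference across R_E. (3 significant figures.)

Total series resistance ΣR = 69.9 + 1.11 + 2.53 + 14.0 + 11.1 = 98.64 kΩ.
V = V_in · R/ΣR = 8.08 × 0.7086 = 5.726 V.

V ≈ 5.73 V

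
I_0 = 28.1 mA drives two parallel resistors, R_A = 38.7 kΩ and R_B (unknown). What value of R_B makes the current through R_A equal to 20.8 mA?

R_B ≈ 110 kΩ

In a two-way split, I_A/I_0 = R_B/(R_A + R_B).
With f = 0.7402, R_B = R_A · f/(1−f) = 38.7 × 2.849 = 110.3 kΩ.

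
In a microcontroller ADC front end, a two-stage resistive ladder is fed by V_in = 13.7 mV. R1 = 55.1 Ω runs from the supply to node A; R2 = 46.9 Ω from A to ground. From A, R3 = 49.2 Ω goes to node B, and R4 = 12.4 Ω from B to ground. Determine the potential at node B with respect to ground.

The second stage (R3 + R4 = 61.60 Ω) loads node A in parallel with R2.
R2 ‖ (R3+R4) = 26.63 Ω.
V_A = 13.7 × 26.63/(55.1 + 26.63) = 4.464 mV.
Then the unloaded second divider: V_B = V_A × R4/(R3+R4) = 4.464 × 0.2013 = 0.8985 mV.

V_B ≈ 0.899 mV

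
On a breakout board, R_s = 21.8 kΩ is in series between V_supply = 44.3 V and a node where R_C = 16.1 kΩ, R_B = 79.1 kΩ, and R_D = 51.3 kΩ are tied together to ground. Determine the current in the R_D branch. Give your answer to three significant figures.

Equivalent of the parallel group: R_p = 10.61 kΩ.
Node voltage V_A = V_supply · R_p/(R_s + R_p) = 44.3 × 0.3274 = 14.50 V.
Branch current I = V_A/R_D = 14.50/51.3 = 0.2827 mA.

I ≈ 0.283 mA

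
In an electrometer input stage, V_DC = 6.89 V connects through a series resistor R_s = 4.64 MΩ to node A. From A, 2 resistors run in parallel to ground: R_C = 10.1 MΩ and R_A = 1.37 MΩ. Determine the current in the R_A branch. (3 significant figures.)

I ≈ 1.04 µA

Parallel bank: R_p = 1/(1/10.1 + 1/1.37) = 1.206 MΩ.
V_A = 6.89 × 1.206/5.846 = 1.422 V.
I(R_A) = V_A / R_A = 1.422/1.37 = 1.038 µA.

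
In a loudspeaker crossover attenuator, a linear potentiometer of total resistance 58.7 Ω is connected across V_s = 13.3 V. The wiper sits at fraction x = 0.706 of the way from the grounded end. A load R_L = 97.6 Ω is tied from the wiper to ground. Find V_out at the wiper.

The pot divides into 17.26 Ω above the wiper and 41.44 Ω below.
Lower segment in parallel with the load: 41.44 ‖ 97.6 = 29.09 Ω.
Loaded-divider output: V_out = 13.3 × 0.6276 = 8.348 V.

V_out ≈ 8.35 V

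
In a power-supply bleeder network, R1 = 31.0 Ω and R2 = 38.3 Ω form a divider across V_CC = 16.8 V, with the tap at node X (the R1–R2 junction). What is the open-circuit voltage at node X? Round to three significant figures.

V_th ≈ 9.28 V

V_th is the unloaded tap voltage: V_CC · R2/(R1+R2) = 16.8 × 0.5527 = 9.285 V.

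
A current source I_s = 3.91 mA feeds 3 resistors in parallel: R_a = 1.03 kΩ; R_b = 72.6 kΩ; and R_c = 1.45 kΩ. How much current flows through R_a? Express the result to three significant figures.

ΣG = 1/1.03 + 1/72.6 + 1/1.45 = 1.674.
Current divider: I(R_a) = I_s · G_k/ΣG = 3.91 × (0.9709/1.674) = 3.91 × 0.5799 = 2.267 mA.

I ≈ 2.27 mA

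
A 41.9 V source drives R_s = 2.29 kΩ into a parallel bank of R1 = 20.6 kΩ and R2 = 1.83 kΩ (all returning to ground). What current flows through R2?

Combine the parallel branches: R_p = (1/20.6 + 1/1.83)⁻¹ = 1.681 kΩ.
V_A = 41.9 × 1.681/3.971 = 17.74 V.
I(R2) = V_A / R2 = 17.74/1.83 = 9.691 mA.
(Equivalently: I_total = 10.55 mA, then current-divider fraction G_k/ΣG = 0.9184.)

I ≈ 9.69 mA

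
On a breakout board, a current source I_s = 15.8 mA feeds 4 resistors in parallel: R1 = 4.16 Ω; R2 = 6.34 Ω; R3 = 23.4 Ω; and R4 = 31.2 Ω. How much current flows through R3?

ΣG = 1/4.16 + 1/6.34 + 1/23.4 + 1/31.2 = 0.4729.
R3 takes the fraction G_k/ΣG = 0.04274/0.4729 = 0.09037, so I = 15.8 × 0.09037 = 1.428 mA.

I ≈ 1.43 mA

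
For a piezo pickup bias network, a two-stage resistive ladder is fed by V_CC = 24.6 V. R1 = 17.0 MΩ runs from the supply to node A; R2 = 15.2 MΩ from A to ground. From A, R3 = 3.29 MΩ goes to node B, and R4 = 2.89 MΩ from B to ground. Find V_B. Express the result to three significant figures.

V_B ≈ 2.36 V

Looking into the second stage from A: R3 + R4 = 6.180 MΩ appears in parallel with R2.
Effective lower resistance at A: R2 ‖ 6.180 = 4.394 MΩ.
So V_A = 24.6 × 0.2054 = 5.052 V.
Then the unloaded second divider: V_B = V_A × R4/(R3+R4) = 5.052 × 0.4676 = 2.363 V.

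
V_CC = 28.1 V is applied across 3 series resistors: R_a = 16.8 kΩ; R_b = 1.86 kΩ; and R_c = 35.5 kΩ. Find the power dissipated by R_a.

The common current is I = 28.1/54.16 = 0.5188 mA.
P(R_a) = I²·R_a = (0.5188)² × 16.8 = 4.522 mW.

P ≈ 4.52 mW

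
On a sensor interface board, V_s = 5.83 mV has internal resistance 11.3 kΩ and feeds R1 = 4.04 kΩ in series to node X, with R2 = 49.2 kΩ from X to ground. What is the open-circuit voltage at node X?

R1' = 11.3 + 4.04 = 15.34 kΩ (source resistance + R1).
Open-circuit (no load on X): V_th = V_s · R2/(R1' + R2) = 5.83 × 49.2/(15.34 + 49.2) = 4.444 mV.

V_th ≈ 4.44 mV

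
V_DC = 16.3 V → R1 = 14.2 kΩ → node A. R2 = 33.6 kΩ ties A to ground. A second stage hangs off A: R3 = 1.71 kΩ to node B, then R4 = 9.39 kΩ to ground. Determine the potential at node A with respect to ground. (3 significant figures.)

V_A ≈ 6.03 V

Node A sees R2 in parallel with the series input of stage 2, R3 + R4 = 11.10 kΩ.
R2 ‖ (R3+R4) = 8.344 kΩ.
V_A = 16.3 × 8.344/(14.2 + 8.344) = 6.033 V.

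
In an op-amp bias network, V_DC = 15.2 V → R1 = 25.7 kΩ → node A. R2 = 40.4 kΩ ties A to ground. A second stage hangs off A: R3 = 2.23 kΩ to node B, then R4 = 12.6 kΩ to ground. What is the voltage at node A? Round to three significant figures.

Looking into the second stage from A: R3 + R4 = 14.83 kΩ appears in parallel with R2.
R2 ‖ (R3+R4) = 10.85 kΩ.
So V_A = 15.2 × 0.2968 = 4.512 V.

V_A ≈ 4.51 V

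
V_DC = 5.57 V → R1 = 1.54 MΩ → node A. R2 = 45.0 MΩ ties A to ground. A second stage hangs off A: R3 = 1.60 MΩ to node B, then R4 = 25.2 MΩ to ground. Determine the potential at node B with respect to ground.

Node A sees R2 in parallel with the series input of stage 2, R3 + R4 = 26.80 MΩ.
R2 ‖ (R3+R4) = 16.80 MΩ.
First divider: V_A = V_DC · 16.80/(1.54 + 16.80) = 5.102 V.
Then the unloaded second divider: V_B = V_A × R4/(R3+R4) = 5.102 × 0.9403 = 4.798 V.

V_B ≈ 4.80 V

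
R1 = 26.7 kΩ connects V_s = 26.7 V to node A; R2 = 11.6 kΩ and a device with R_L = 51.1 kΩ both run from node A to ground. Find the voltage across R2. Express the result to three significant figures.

First combine the lower leg with the load: R2 ‖ R_L = 9.454 kΩ.
Now apply the divider: V_out = 26.7 × 0.2615 = 6.982 V.
(Unloaded it would be 8.09 V; the load pulls it down.)

V_out ≈ 6.98 V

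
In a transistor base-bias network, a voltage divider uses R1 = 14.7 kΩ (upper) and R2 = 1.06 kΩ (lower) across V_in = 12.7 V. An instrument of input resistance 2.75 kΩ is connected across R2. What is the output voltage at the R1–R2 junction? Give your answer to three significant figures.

The load sits in parallel with R2, giving an effective lower resistance R2' = R2·R_L/(R2+R_L) = 0.7651 kΩ.
Then V_out = V_in · R2'/(R1 + R2') = 12.7 × 0.7651/15.47 = 0.6283 V.

V_out ≈ 0.628 V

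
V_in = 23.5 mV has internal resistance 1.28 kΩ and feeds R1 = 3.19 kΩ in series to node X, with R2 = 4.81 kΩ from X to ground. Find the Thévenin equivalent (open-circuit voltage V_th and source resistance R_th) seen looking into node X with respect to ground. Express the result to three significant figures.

V_th ≈ 12.2 mV, R_th ≈ 2.32 kΩ

R1' = 1.28 + 3.19 = 4.470 kΩ (source resistance + R1).
Open-circuit (no load on X): V_th = V_in · R2/(R1' + R2) = 23.5 × 4.81/(4.470 + 4.81) = 12.18 mV.
Looking into X with the source shorted: R_th = R1'·R2/(R1'+R2) = 4.470 × 4.81/9.280 = 2.317 kΩ.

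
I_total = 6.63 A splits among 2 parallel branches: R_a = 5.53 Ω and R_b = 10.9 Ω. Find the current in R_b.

For two parallel branches, I_k = I_total · (other R)/(sum of R).
So I = 6.63 × 5.53/16.43 = 2.232 A.

I ≈ 2.23 A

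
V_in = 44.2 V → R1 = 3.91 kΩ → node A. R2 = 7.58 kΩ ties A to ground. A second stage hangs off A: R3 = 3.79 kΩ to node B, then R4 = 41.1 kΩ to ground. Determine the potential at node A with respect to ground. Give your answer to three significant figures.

V_A ≈ 27.6 V

The second stage (R3 + R4 = 44.89 kΩ) loads node A in parallel with R2.
Effective lower resistance at A: R2 ‖ 44.89 = 6.485 kΩ.
First divider: V_A = V_in · 6.485/(3.91 + 6.485) = 27.57 V.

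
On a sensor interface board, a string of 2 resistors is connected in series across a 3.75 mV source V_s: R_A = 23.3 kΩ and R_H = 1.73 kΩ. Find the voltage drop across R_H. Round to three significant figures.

Series total: ΣR = 23.3 + 1.73 = 25.03 kΩ.
V = V_s · R/ΣR = 3.75 × 0.06912 = 0.2592 mV.

V ≈ 0.259 mV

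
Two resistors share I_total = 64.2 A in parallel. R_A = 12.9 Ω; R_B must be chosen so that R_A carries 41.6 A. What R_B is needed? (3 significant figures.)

R_B ≈ 23.7 Ω

Two-branch current divider: I_A = I_total · R_B/(R_A + R_B).
41.6/64.2 = R_B/(R_A + R_B) → R_B = R_A · (0.6480)/(1 − 0.6480) = 12.9 × 1.841 = 23.75 Ω.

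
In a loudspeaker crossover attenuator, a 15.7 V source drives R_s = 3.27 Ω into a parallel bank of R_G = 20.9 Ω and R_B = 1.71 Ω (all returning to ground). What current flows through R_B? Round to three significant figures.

Combine the parallel branches: R_p = (1/20.9 + 1/1.71)⁻¹ = 1.581 Ω.
Node voltage V_A = V_s · R_p/(R_s + R_p) = 15.7 × 0.3259 = 5.116 V.
Branch current I = V_A/R_B = 5.116/1.71 = 2.992 A.

I ≈ 2.99 A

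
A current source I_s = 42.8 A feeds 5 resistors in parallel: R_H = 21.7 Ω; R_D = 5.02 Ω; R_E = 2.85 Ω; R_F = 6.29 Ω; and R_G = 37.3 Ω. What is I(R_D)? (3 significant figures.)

I ≈ 10.9 A

Conductances: ΣG = 1/21.7 + 1/5.02 + 1/2.85 + 1/6.29 + 1/37.3 = 0.7820 (1/Ω).
R_D takes the fraction G_k/ΣG = 0.1992/0.7820 = 0.2548, so I = 42.8 × 0.2548 = 10.90 A.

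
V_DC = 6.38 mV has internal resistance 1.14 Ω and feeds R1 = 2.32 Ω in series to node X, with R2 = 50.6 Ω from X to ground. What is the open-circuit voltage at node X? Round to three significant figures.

V_th ≈ 5.97 mV

R1' = 1.14 + 2.32 = 3.460 Ω (source resistance + R1).
Open-circuit (no load on X): V_th = V_DC · R2/(R1' + R2) = 6.38 × 50.6/(3.460 + 50.6) = 5.972 mV.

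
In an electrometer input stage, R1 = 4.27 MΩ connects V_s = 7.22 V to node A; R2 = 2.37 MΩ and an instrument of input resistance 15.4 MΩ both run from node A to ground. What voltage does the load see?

V_out ≈ 2.34 V

R2 ‖ R_L = (2.37 × 15.4)/(2.37 + 15.4) = 2.054 MΩ.
Now apply the divider: V_out = 7.22 × 0.3248 = 2.345 V.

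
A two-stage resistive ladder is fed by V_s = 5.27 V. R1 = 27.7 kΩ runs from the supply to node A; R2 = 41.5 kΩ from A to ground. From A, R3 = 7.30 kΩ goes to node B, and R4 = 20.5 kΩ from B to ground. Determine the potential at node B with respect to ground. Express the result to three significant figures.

V_B ≈ 1.46 V

Looking into the second stage from A: R3 + R4 = 27.80 kΩ appears in parallel with R2.
R2 ‖ (R3+R4) = 16.65 kΩ.
V_A = 5.27 × 16.65/(27.7 + 16.65) = 1.978 V.
V_B = V_A × 0.7374 = 1.459 V.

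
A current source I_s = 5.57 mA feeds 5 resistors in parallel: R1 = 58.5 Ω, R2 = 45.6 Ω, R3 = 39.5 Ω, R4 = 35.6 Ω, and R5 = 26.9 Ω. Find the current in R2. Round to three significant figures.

ΣG = 1/58.5 + 1/45.6 + 1/39.5 + 1/35.6 + 1/26.9 = 0.1296.
Current divider: I(R2) = I_s · G_k/ΣG = 5.57 × (0.02193/0.1296) = 5.57 × 0.1692 = 0.9425 mA.

I ≈ 0.942 mA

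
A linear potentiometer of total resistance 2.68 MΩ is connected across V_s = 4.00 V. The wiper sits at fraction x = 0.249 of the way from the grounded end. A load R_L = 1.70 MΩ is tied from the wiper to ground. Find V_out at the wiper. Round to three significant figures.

V_out ≈ 0.769 V

The pot divides into 2.013 MΩ above the wiper and 0.6673 MΩ below.
(x·R_p) ‖ R_L = 0.4792 MΩ.
Then V_out = V_s · 0.4792/(2.013 + 0.4792) = 0.7692 V.
(Unloaded: V_out = x·V_s = 0.996 V.)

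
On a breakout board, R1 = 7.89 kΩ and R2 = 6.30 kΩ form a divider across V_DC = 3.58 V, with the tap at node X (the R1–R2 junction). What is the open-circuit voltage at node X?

V_th is the unloaded tap voltage: V_DC · R2/(R1+R2) = 3.58 × 0.4440 = 1.589 V.

V_th ≈ 1.59 V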